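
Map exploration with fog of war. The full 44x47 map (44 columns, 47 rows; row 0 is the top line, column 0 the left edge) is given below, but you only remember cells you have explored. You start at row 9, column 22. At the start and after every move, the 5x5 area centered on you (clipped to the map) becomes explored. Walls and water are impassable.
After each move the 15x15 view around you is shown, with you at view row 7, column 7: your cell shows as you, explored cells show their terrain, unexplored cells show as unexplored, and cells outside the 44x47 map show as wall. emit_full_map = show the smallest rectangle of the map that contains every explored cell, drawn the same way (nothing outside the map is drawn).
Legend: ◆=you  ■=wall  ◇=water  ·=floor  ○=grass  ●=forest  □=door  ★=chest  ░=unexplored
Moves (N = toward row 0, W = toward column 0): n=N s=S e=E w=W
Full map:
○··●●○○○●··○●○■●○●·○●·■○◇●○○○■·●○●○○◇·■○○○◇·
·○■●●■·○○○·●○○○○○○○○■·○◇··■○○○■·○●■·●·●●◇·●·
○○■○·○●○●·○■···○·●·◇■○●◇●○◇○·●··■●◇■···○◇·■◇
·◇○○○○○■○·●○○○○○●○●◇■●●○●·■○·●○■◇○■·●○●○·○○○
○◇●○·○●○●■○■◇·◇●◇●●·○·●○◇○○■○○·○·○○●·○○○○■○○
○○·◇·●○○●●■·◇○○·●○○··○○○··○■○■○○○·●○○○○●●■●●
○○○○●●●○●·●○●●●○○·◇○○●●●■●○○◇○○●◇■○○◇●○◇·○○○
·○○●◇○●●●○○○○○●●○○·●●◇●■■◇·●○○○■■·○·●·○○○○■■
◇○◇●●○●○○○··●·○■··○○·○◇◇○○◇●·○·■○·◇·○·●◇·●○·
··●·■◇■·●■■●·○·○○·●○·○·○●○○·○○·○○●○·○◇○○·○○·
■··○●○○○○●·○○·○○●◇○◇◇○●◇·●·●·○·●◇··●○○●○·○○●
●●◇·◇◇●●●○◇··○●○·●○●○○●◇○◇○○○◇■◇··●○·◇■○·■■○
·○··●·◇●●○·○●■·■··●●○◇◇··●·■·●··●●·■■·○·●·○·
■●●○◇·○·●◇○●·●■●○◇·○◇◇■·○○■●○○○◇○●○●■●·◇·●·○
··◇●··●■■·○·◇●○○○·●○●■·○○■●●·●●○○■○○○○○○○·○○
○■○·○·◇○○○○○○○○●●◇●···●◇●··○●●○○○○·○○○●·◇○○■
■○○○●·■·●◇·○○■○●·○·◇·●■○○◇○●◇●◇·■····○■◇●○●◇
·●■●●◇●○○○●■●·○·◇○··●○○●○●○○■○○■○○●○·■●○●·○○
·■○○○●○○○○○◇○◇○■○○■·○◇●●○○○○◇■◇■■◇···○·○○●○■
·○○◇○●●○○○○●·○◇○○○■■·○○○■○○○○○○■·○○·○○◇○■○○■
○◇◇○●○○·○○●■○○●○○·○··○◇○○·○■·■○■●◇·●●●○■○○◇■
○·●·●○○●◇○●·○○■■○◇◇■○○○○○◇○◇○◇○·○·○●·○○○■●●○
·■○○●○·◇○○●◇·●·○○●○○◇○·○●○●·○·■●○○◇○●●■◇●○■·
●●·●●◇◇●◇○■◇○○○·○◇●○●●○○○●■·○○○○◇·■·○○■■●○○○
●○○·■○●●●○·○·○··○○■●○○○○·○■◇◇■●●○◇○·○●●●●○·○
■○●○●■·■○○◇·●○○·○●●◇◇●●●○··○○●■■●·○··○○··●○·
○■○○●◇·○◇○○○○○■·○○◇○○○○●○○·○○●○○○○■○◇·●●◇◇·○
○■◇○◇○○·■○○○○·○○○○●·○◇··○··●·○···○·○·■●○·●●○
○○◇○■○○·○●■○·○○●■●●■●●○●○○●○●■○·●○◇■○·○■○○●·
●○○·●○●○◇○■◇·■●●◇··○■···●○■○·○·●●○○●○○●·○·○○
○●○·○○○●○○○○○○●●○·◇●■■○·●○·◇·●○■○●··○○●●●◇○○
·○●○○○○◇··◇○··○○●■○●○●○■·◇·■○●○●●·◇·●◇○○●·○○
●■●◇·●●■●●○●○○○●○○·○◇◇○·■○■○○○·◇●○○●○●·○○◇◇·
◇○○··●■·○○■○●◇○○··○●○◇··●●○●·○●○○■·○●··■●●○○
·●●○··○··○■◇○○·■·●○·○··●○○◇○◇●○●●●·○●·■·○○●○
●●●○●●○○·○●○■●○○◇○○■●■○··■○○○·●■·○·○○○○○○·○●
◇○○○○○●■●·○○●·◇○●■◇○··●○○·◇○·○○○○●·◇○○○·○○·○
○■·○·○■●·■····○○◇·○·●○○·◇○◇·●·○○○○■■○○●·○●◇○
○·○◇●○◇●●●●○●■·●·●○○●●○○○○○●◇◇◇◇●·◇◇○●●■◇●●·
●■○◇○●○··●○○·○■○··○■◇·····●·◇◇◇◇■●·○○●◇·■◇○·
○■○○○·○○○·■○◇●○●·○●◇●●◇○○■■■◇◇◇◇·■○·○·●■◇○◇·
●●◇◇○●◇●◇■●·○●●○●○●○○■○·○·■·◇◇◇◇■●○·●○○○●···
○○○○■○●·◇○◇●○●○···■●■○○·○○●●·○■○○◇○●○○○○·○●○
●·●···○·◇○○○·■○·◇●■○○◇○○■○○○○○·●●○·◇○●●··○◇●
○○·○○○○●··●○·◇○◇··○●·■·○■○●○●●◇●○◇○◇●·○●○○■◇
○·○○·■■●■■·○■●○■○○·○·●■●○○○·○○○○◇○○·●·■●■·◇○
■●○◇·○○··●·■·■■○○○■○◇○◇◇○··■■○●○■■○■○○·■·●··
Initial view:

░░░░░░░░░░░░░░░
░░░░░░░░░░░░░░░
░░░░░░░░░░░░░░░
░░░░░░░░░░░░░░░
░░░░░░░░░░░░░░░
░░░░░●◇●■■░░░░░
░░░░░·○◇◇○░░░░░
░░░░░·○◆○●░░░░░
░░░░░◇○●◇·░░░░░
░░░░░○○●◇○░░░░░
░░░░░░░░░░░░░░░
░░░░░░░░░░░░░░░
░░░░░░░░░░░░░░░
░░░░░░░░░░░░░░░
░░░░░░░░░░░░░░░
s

░░░░░░░░░░░░░░░
░░░░░░░░░░░░░░░
░░░░░░░░░░░░░░░
░░░░░░░░░░░░░░░
░░░░░●◇●■■░░░░░
░░░░░·○◇◇○░░░░░
░░░░░·○·○●░░░░░
░░░░░◇○◆◇·░░░░░
░░░░░○○●◇○░░░░░
░░░░░○◇◇··░░░░░
░░░░░░░░░░░░░░░
░░░░░░░░░░░░░░░
░░░░░░░░░░░░░░░
░░░░░░░░░░░░░░░
░░░░░░░░░░░░░░░

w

░░░░░░░░░░░░░░░
░░░░░░░░░░░░░░░
░░░░░░░░░░░░░░░
░░░░░░░░░░░░░░░
░░░░░░●◇●■■░░░░
░░░░░○·○◇◇○░░░░
░░░░░○·○·○●░░░░
░░░░░◇◇◆●◇·░░░░
░░░░░●○○●◇○░░░░
░░░░░●○◇◇··░░░░
░░░░░░░░░░░░░░░
░░░░░░░░░░░░░░░
░░░░░░░░░░░░░░░
░░░░░░░░░░░░░░░
░░░░░░░░░░░░░░░

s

░░░░░░░░░░░░░░░
░░░░░░░░░░░░░░░
░░░░░░░░░░░░░░░
░░░░░░●◇●■■░░░░
░░░░░○·○◇◇○░░░░
░░░░░○·○·○●░░░░
░░░░░◇◇○●◇·░░░░
░░░░░●○◆●◇○░░░░
░░░░░●○◇◇··░░░░
░░░░░○◇◇■·░░░░░
░░░░░░░░░░░░░░░
░░░░░░░░░░░░░░░
░░░░░░░░░░░░░░░
░░░░░░░░░░░░░░░
░░░░░░░░░░░░░░░

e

░░░░░░░░░░░░░░░
░░░░░░░░░░░░░░░
░░░░░░░░░░░░░░░
░░░░░●◇●■■░░░░░
░░░░○·○◇◇○░░░░░
░░░░○·○·○●░░░░░
░░░░◇◇○●◇·░░░░░
░░░░●○○◆◇○░░░░░
░░░░●○◇◇··░░░░░
░░░░○◇◇■·○░░░░░
░░░░░░░░░░░░░░░
░░░░░░░░░░░░░░░
░░░░░░░░░░░░░░░
░░░░░░░░░░░░░░░
░░░░░░░░░░░░░░░

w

░░░░░░░░░░░░░░░
░░░░░░░░░░░░░░░
░░░░░░░░░░░░░░░
░░░░░░●◇●■■░░░░
░░░░░○·○◇◇○░░░░
░░░░░○·○·○●░░░░
░░░░░◇◇○●◇·░░░░
░░░░░●○◆●◇○░░░░
░░░░░●○◇◇··░░░░
░░░░░○◇◇■·○░░░░
░░░░░░░░░░░░░░░
░░░░░░░░░░░░░░░
░░░░░░░░░░░░░░░
░░░░░░░░░░░░░░░
░░░░░░░░░░░░░░░

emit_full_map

░●◇●■■
○·○◇◇○
○·○·○●
◇◇○●◇·
●○◆●◇○
●○◇◇··
○◇◇■·○

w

░░░░░░░░░░░░░░░
░░░░░░░░░░░░░░░
░░░░░░░░░░░░░░░
░░░░░░░●◇●■■░░░
░░░░░░○·○◇◇○░░░
░░░░░●○·○·○●░░░
░░░░░○◇◇○●◇·░░░
░░░░░○●◆○●◇○░░░
░░░░░●●○◇◇··░░░
░░░░░·○◇◇■·○░░░
░░░░░░░░░░░░░░░
░░░░░░░░░░░░░░░
░░░░░░░░░░░░░░░
░░░░░░░░░░░░░░░
░░░░░░░░░░░░░░░

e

░░░░░░░░░░░░░░░
░░░░░░░░░░░░░░░
░░░░░░░░░░░░░░░
░░░░░░●◇●■■░░░░
░░░░░○·○◇◇○░░░░
░░░░●○·○·○●░░░░
░░░░○◇◇○●◇·░░░░
░░░░○●○◆●◇○░░░░
░░░░●●○◇◇··░░░░
░░░░·○◇◇■·○░░░░
░░░░░░░░░░░░░░░
░░░░░░░░░░░░░░░
░░░░░░░░░░░░░░░
░░░░░░░░░░░░░░░
░░░░░░░░░░░░░░░

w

░░░░░░░░░░░░░░░
░░░░░░░░░░░░░░░
░░░░░░░░░░░░░░░
░░░░░░░●◇●■■░░░
░░░░░░○·○◇◇○░░░
░░░░░●○·○·○●░░░
░░░░░○◇◇○●◇·░░░
░░░░░○●◆○●◇○░░░
░░░░░●●○◇◇··░░░
░░░░░·○◇◇■·○░░░
░░░░░░░░░░░░░░░
░░░░░░░░░░░░░░░
░░░░░░░░░░░░░░░
░░░░░░░░░░░░░░░
░░░░░░░░░░░░░░░

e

░░░░░░░░░░░░░░░
░░░░░░░░░░░░░░░
░░░░░░░░░░░░░░░
░░░░░░●◇●■■░░░░
░░░░░○·○◇◇○░░░░
░░░░●○·○·○●░░░░
░░░░○◇◇○●◇·░░░░
░░░░○●○◆●◇○░░░░
░░░░●●○◇◇··░░░░
░░░░·○◇◇■·○░░░░
░░░░░░░░░░░░░░░
░░░░░░░░░░░░░░░
░░░░░░░░░░░░░░░
░░░░░░░░░░░░░░░
░░░░░░░░░░░░░░░

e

░░░░░░░░░░░░░░░
░░░░░░░░░░░░░░░
░░░░░░░░░░░░░░░
░░░░░●◇●■■░░░░░
░░░░○·○◇◇○░░░░░
░░░●○·○·○●░░░░░
░░░○◇◇○●◇·░░░░░
░░░○●○○◆◇○░░░░░
░░░●●○◇◇··░░░░░
░░░·○◇◇■·○░░░░░
░░░░░░░░░░░░░░░
░░░░░░░░░░░░░░░
░░░░░░░░░░░░░░░
░░░░░░░░░░░░░░░
░░░░░░░░░░░░░░░


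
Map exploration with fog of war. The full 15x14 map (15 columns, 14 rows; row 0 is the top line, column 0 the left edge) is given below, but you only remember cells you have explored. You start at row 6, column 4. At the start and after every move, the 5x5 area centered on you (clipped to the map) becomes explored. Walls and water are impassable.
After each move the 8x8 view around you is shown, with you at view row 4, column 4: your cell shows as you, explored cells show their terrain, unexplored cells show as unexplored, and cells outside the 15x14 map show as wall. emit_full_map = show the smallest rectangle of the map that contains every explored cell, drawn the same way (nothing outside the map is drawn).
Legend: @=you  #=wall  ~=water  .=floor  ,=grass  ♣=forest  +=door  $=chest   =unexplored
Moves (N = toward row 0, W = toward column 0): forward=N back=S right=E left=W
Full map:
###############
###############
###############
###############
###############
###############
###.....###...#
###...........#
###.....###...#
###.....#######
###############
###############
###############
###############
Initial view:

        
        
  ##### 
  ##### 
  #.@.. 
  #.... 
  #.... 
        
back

        
  ##### 
  ##### 
  #.... 
  #.@.. 
  #.... 
  #.... 
        

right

        
 #####  
 ###### 
 #..... 
 #..@.. 
 #..... 
 #..... 
        

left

        
  ##### 
  ######
  #.....
  #.@...
  #.....
  #.....
        

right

        
 #####  
 ###### 
 #..... 
 #..@.. 
 #..... 
 #..... 
        

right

        
#####   
####### 
#.....# 
#...@.. 
#.....# 
#.....# 
        

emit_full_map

#####  
#######
#.....#
#...@..
#.....#
#.....#

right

        
####    
####### 
.....## 
....@.. 
.....## 
.....## 
        

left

        
#####   
########
#.....##
#...@...
#.....##
#.....##
        

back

#####   
########
#.....##
#.......
#...@.##
#.....##
  ##### 
        

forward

        
#####   
########
#.....##
#...@...
#.....##
#.....##
  ##### 

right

        
####    
####### 
.....## 
....@.. 
.....## 
.....## 
 #####  

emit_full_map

#####   
########
#.....##
#....@..
#.....##
#.....##
  ##### 

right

        
###     
####### 
....### 
....@.. 
....### 
....### 
#####   

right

        
##      
####### 
...###. 
....@.. 
...###. 
...#### 
####    

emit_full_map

#####     
##########
#.....###.
#......@..
#.....###.
#.....####
  #####   


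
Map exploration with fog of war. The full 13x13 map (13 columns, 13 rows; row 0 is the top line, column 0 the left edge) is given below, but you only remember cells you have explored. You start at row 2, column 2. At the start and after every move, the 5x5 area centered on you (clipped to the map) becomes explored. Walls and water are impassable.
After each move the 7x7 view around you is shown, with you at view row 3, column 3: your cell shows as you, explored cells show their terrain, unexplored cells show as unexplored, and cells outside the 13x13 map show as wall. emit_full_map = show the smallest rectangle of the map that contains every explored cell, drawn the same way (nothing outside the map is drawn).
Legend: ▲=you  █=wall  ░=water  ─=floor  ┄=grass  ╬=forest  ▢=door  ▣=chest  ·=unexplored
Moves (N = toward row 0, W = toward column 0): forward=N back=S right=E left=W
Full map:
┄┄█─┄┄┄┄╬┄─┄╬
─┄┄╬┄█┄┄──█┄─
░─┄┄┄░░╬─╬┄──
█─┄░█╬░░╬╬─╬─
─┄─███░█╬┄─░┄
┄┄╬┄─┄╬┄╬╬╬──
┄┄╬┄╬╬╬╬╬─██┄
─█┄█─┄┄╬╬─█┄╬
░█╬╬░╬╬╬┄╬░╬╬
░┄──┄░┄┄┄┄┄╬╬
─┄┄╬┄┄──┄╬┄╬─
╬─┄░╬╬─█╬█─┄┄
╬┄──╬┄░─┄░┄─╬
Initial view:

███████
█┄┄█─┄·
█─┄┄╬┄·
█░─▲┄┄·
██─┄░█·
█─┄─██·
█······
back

█┄┄█─┄·
█─┄┄╬┄·
█░─┄┄┄·
██─▲░█·
█─┄─██·
█┄┄╬┄─·
█······

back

█─┄┄╬┄·
█░─┄┄┄·
██─┄░█·
█─┄▲██·
█┄┄╬┄─·
█┄┄╬┄╬·
█······

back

█░─┄┄┄·
██─┄░█·
█─┄─██·
█┄┄▲┄─·
█┄┄╬┄╬·
█─█┄█─·
█······

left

██░─┄┄┄
███─┄░█
██─┄─██
██┄▲╬┄─
██┄┄╬┄╬
██─█┄█─
██·····

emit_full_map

┄┄█─┄
─┄┄╬┄
░─┄┄┄
█─┄░█
─┄─██
┄▲╬┄─
┄┄╬┄╬
─█┄█─

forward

██─┄┄╬┄
██░─┄┄┄
███─┄░█
██─▲─██
██┄┄╬┄─
██┄┄╬┄╬
██─█┄█─

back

██░─┄┄┄
███─┄░█
██─┄─██
██┄▲╬┄─
██┄┄╬┄╬
██─█┄█─
██·····

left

███░─┄┄
████─┄░
███─┄─█
███▲┄╬┄
███┄┄╬┄
███─█┄█
███····

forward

███─┄┄╬
███░─┄┄
████─┄░
███▲┄─█
███┄┄╬┄
███┄┄╬┄
███─█┄█

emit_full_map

┄┄█─┄
─┄┄╬┄
░─┄┄┄
█─┄░█
▲┄─██
┄┄╬┄─
┄┄╬┄╬
─█┄█─

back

███░─┄┄
████─┄░
███─┄─█
███▲┄╬┄
███┄┄╬┄
███─█┄█
███····

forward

███─┄┄╬
███░─┄┄
████─┄░
███▲┄─█
███┄┄╬┄
███┄┄╬┄
███─█┄█


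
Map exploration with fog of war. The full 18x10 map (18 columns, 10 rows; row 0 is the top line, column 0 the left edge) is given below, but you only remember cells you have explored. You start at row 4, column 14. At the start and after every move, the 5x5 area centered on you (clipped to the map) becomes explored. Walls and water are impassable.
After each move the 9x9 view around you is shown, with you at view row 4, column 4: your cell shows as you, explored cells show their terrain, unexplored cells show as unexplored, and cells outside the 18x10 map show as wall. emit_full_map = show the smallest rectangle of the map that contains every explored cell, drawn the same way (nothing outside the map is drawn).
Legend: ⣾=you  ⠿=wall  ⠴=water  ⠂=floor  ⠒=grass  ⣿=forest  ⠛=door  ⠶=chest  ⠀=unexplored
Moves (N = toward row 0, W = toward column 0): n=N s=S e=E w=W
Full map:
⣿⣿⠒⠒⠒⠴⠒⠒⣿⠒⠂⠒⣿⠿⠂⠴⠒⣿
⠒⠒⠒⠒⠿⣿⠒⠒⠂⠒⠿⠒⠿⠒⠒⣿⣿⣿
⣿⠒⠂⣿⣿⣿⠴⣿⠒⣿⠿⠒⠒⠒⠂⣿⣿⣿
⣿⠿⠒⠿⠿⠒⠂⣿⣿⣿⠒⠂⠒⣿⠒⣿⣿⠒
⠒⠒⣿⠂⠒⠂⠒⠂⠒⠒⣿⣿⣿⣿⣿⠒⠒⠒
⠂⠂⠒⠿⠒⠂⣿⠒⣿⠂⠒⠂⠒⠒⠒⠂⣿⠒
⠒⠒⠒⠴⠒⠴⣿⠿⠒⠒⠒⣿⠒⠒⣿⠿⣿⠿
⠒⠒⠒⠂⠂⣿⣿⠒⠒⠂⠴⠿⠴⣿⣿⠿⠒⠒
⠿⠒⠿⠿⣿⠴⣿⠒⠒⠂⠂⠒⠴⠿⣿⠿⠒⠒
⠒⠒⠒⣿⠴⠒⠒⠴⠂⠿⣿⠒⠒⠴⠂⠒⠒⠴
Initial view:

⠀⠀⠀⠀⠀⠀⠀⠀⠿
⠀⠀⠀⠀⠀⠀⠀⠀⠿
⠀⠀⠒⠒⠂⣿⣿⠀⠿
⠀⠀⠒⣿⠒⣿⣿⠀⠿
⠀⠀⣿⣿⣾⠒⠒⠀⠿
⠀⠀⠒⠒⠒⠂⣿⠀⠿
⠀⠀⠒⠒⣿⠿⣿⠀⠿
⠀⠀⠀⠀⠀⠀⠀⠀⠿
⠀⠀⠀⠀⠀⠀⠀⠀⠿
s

⠀⠀⠀⠀⠀⠀⠀⠀⠿
⠀⠀⠒⠒⠂⣿⣿⠀⠿
⠀⠀⠒⣿⠒⣿⣿⠀⠿
⠀⠀⣿⣿⣿⠒⠒⠀⠿
⠀⠀⠒⠒⣾⠂⣿⠀⠿
⠀⠀⠒⠒⣿⠿⣿⠀⠿
⠀⠀⠴⣿⣿⠿⠒⠀⠿
⠀⠀⠀⠀⠀⠀⠀⠀⠿
⠀⠀⠀⠀⠀⠀⠀⠀⠿

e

⠀⠀⠀⠀⠀⠀⠀⠿⠿
⠀⠒⠒⠂⣿⣿⠀⠿⠿
⠀⠒⣿⠒⣿⣿⠒⠿⠿
⠀⣿⣿⣿⠒⠒⠒⠿⠿
⠀⠒⠒⠒⣾⣿⠒⠿⠿
⠀⠒⠒⣿⠿⣿⠿⠿⠿
⠀⠴⣿⣿⠿⠒⠒⠿⠿
⠀⠀⠀⠀⠀⠀⠀⠿⠿
⠀⠀⠀⠀⠀⠀⠀⠿⠿

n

⠀⠀⠀⠀⠀⠀⠀⠿⠿
⠀⠀⠀⠀⠀⠀⠀⠿⠿
⠀⠒⠒⠂⣿⣿⣿⠿⠿
⠀⠒⣿⠒⣿⣿⠒⠿⠿
⠀⣿⣿⣿⣾⠒⠒⠿⠿
⠀⠒⠒⠒⠂⣿⠒⠿⠿
⠀⠒⠒⣿⠿⣿⠿⠿⠿
⠀⠴⣿⣿⠿⠒⠒⠿⠿
⠀⠀⠀⠀⠀⠀⠀⠿⠿

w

⠀⠀⠀⠀⠀⠀⠀⠀⠿
⠀⠀⠀⠀⠀⠀⠀⠀⠿
⠀⠀⠒⠒⠂⣿⣿⣿⠿
⠀⠀⠒⣿⠒⣿⣿⠒⠿
⠀⠀⣿⣿⣾⠒⠒⠒⠿
⠀⠀⠒⠒⠒⠂⣿⠒⠿
⠀⠀⠒⠒⣿⠿⣿⠿⠿
⠀⠀⠴⣿⣿⠿⠒⠒⠿
⠀⠀⠀⠀⠀⠀⠀⠀⠿

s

⠀⠀⠀⠀⠀⠀⠀⠀⠿
⠀⠀⠒⠒⠂⣿⣿⣿⠿
⠀⠀⠒⣿⠒⣿⣿⠒⠿
⠀⠀⣿⣿⣿⠒⠒⠒⠿
⠀⠀⠒⠒⣾⠂⣿⠒⠿
⠀⠀⠒⠒⣿⠿⣿⠿⠿
⠀⠀⠴⣿⣿⠿⠒⠒⠿
⠀⠀⠀⠀⠀⠀⠀⠀⠿
⠀⠀⠀⠀⠀⠀⠀⠀⠿

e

⠀⠀⠀⠀⠀⠀⠀⠿⠿
⠀⠒⠒⠂⣿⣿⣿⠿⠿
⠀⠒⣿⠒⣿⣿⠒⠿⠿
⠀⣿⣿⣿⠒⠒⠒⠿⠿
⠀⠒⠒⠒⣾⣿⠒⠿⠿
⠀⠒⠒⣿⠿⣿⠿⠿⠿
⠀⠴⣿⣿⠿⠒⠒⠿⠿
⠀⠀⠀⠀⠀⠀⠀⠿⠿
⠀⠀⠀⠀⠀⠀⠀⠿⠿

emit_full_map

⠒⠒⠂⣿⣿⣿
⠒⣿⠒⣿⣿⠒
⣿⣿⣿⠒⠒⠒
⠒⠒⠒⣾⣿⠒
⠒⠒⣿⠿⣿⠿
⠴⣿⣿⠿⠒⠒

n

⠀⠀⠀⠀⠀⠀⠀⠿⠿
⠀⠀⠀⠀⠀⠀⠀⠿⠿
⠀⠒⠒⠂⣿⣿⣿⠿⠿
⠀⠒⣿⠒⣿⣿⠒⠿⠿
⠀⣿⣿⣿⣾⠒⠒⠿⠿
⠀⠒⠒⠒⠂⣿⠒⠿⠿
⠀⠒⠒⣿⠿⣿⠿⠿⠿
⠀⠴⣿⣿⠿⠒⠒⠿⠿
⠀⠀⠀⠀⠀⠀⠀⠿⠿

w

⠀⠀⠀⠀⠀⠀⠀⠀⠿
⠀⠀⠀⠀⠀⠀⠀⠀⠿
⠀⠀⠒⠒⠂⣿⣿⣿⠿
⠀⠀⠒⣿⠒⣿⣿⠒⠿
⠀⠀⣿⣿⣾⠒⠒⠒⠿
⠀⠀⠒⠒⠒⠂⣿⠒⠿
⠀⠀⠒⠒⣿⠿⣿⠿⠿
⠀⠀⠴⣿⣿⠿⠒⠒⠿
⠀⠀⠀⠀⠀⠀⠀⠀⠿


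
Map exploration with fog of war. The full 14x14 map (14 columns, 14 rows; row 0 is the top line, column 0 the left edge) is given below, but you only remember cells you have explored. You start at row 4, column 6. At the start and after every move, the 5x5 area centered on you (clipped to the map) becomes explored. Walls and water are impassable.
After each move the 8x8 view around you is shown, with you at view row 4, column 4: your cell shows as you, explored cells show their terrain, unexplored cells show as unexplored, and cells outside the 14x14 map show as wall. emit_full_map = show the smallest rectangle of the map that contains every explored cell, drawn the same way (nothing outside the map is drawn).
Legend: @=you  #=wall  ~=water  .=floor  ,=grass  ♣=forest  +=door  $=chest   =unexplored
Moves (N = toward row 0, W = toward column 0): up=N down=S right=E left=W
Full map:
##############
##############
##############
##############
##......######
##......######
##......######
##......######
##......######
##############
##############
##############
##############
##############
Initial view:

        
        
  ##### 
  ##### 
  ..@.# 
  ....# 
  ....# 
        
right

        
        
 ###### 
 ###### 
 ...@## 
 ....## 
 ....## 
        

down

        
 ###### 
 ###### 
 ....## 
 ...@## 
 ....## 
  ...## 
        

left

        
  ######
  ######
  ....##
  ..@.##
  ....##
  ....##
        

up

        
        
  ######
  ######
  ..@.##
  ....##
  ....##
  ....##

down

        
  ######
  ######
  ....##
  ..@.##
  ....##
  ....##
        

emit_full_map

######
######
....##
..@.##
....##
....##

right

        
 ###### 
 ###### 
 ....## 
 ...@## 
 ....## 
 ....## 
        


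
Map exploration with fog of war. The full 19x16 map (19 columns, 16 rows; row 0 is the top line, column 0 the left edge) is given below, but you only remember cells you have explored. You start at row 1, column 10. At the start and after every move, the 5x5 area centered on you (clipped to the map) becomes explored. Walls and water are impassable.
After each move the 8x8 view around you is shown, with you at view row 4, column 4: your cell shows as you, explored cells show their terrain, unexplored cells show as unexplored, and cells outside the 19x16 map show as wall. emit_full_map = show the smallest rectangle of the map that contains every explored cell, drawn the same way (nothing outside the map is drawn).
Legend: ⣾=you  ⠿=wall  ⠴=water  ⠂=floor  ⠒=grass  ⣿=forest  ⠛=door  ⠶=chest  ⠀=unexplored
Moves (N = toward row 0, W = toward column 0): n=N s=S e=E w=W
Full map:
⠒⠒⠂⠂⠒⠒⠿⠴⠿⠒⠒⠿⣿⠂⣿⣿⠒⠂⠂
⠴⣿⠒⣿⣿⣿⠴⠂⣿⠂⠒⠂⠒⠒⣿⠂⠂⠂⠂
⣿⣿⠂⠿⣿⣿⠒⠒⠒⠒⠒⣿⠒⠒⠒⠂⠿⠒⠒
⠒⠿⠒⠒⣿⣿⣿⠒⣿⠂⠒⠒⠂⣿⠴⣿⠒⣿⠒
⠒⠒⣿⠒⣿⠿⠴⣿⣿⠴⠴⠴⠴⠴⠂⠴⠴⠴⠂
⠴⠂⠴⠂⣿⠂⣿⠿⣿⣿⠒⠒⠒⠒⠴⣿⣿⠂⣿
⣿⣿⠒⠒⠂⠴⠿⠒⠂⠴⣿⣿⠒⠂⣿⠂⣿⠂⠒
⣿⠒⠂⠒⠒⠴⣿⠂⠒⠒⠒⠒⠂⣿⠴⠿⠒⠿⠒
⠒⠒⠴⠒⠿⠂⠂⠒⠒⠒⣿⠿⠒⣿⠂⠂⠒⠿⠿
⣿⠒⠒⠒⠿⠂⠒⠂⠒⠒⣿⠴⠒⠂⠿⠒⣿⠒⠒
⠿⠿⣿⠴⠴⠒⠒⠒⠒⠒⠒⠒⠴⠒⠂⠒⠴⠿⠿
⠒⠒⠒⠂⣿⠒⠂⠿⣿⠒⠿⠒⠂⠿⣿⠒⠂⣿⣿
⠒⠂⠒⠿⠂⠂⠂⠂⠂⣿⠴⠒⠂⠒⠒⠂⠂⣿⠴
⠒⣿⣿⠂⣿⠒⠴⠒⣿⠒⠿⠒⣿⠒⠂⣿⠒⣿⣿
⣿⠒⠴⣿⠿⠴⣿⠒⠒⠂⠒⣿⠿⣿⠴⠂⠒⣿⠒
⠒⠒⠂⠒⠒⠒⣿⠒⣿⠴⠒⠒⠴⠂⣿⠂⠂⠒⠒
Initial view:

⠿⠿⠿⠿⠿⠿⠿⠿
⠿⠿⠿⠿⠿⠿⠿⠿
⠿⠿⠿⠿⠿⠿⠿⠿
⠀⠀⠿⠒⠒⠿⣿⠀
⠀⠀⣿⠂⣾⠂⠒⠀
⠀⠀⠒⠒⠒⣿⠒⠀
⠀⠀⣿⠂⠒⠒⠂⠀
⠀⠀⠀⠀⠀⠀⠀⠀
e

⠿⠿⠿⠿⠿⠿⠿⠿
⠿⠿⠿⠿⠿⠿⠿⠿
⠿⠿⠿⠿⠿⠿⠿⠿
⠀⠿⠒⠒⠿⣿⠂⠀
⠀⣿⠂⠒⣾⠒⠒⠀
⠀⠒⠒⠒⣿⠒⠒⠀
⠀⣿⠂⠒⠒⠂⣿⠀
⠀⠀⠀⠀⠀⠀⠀⠀

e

⠿⠿⠿⠿⠿⠿⠿⠿
⠿⠿⠿⠿⠿⠿⠿⠿
⠿⠿⠿⠿⠿⠿⠿⠿
⠿⠒⠒⠿⣿⠂⣿⠀
⣿⠂⠒⠂⣾⠒⣿⠀
⠒⠒⠒⣿⠒⠒⠒⠀
⣿⠂⠒⠒⠂⣿⠴⠀
⠀⠀⠀⠀⠀⠀⠀⠀

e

⠿⠿⠿⠿⠿⠿⠿⠿
⠿⠿⠿⠿⠿⠿⠿⠿
⠿⠿⠿⠿⠿⠿⠿⠿
⠒⠒⠿⣿⠂⣿⣿⠀
⠂⠒⠂⠒⣾⣿⠂⠀
⠒⠒⣿⠒⠒⠒⠂⠀
⠂⠒⠒⠂⣿⠴⣿⠀
⠀⠀⠀⠀⠀⠀⠀⠀

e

⠿⠿⠿⠿⠿⠿⠿⠿
⠿⠿⠿⠿⠿⠿⠿⠿
⠿⠿⠿⠿⠿⠿⠿⠿
⠒⠿⣿⠂⣿⣿⠒⠀
⠒⠂⠒⠒⣾⠂⠂⠀
⠒⣿⠒⠒⠒⠂⠿⠀
⠒⠒⠂⣿⠴⣿⠒⠀
⠀⠀⠀⠀⠀⠀⠀⠀

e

⠿⠿⠿⠿⠿⠿⠿⠿
⠿⠿⠿⠿⠿⠿⠿⠿
⠿⠿⠿⠿⠿⠿⠿⠿
⠿⣿⠂⣿⣿⠒⠂⠀
⠂⠒⠒⣿⣾⠂⠂⠀
⣿⠒⠒⠒⠂⠿⠒⠀
⠒⠂⣿⠴⣿⠒⣿⠀
⠀⠀⠀⠀⠀⠀⠀⠀

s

⠿⠿⠿⠿⠿⠿⠿⠿
⠿⠿⠿⠿⠿⠿⠿⠿
⠿⣿⠂⣿⣿⠒⠂⠀
⠂⠒⠒⣿⠂⠂⠂⠀
⣿⠒⠒⠒⣾⠿⠒⠀
⠒⠂⣿⠴⣿⠒⣿⠀
⠀⠀⠴⠂⠴⠴⠴⠀
⠀⠀⠀⠀⠀⠀⠀⠀

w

⠿⠿⠿⠿⠿⠿⠿⠿
⠿⠿⠿⠿⠿⠿⠿⠿
⠒⠿⣿⠂⣿⣿⠒⠂
⠒⠂⠒⠒⣿⠂⠂⠂
⠒⣿⠒⠒⣾⠂⠿⠒
⠒⠒⠂⣿⠴⣿⠒⣿
⠀⠀⠴⠴⠂⠴⠴⠴
⠀⠀⠀⠀⠀⠀⠀⠀

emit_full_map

⠿⠒⠒⠿⣿⠂⣿⣿⠒⠂
⣿⠂⠒⠂⠒⠒⣿⠂⠂⠂
⠒⠒⠒⣿⠒⠒⣾⠂⠿⠒
⣿⠂⠒⠒⠂⣿⠴⣿⠒⣿
⠀⠀⠀⠀⠴⠴⠂⠴⠴⠴

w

⠿⠿⠿⠿⠿⠿⠿⠿
⠿⠿⠿⠿⠿⠿⠿⠿
⠒⠒⠿⣿⠂⣿⣿⠒
⠂⠒⠂⠒⠒⣿⠂⠂
⠒⠒⣿⠒⣾⠒⠂⠿
⠂⠒⠒⠂⣿⠴⣿⠒
⠀⠀⠴⠴⠴⠂⠴⠴
⠀⠀⠀⠀⠀⠀⠀⠀

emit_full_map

⠿⠒⠒⠿⣿⠂⣿⣿⠒⠂
⣿⠂⠒⠂⠒⠒⣿⠂⠂⠂
⠒⠒⠒⣿⠒⣾⠒⠂⠿⠒
⣿⠂⠒⠒⠂⣿⠴⣿⠒⣿
⠀⠀⠀⠴⠴⠴⠂⠴⠴⠴


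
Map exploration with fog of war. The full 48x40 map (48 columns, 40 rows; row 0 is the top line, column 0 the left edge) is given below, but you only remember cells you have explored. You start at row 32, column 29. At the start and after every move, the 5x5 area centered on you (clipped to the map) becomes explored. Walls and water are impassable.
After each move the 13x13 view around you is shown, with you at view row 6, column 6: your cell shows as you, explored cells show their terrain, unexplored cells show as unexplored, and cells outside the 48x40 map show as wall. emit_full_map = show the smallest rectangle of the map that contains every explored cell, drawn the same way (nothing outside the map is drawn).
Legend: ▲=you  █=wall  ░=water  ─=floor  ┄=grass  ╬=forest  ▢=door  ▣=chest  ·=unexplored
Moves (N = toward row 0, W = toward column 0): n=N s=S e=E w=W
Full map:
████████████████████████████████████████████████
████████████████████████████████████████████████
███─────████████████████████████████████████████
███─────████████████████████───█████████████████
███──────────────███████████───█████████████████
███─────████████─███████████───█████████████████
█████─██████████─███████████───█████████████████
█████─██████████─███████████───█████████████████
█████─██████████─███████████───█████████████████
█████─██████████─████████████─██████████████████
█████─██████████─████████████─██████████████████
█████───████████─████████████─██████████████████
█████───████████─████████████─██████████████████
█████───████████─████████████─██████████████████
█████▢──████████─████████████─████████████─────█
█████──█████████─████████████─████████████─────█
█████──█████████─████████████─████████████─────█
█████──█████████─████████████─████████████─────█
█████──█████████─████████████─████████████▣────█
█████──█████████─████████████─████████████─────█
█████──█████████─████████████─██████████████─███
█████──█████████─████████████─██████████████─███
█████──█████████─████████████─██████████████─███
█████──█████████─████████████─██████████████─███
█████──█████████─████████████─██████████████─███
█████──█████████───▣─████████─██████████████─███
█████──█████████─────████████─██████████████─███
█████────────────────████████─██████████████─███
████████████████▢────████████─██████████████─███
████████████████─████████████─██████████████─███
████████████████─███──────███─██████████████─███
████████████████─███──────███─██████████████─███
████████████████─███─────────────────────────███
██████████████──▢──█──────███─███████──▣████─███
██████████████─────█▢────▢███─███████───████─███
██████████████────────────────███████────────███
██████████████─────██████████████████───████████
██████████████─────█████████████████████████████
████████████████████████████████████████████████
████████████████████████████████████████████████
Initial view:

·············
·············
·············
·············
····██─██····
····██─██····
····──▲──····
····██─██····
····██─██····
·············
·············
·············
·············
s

·············
·············
·············
····██─██····
····██─██····
····─────····
····██▲██····
····██─██····
····───██····
·············
·············
·············
·············

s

·············
·············
····██─██····
····██─██····
····─────····
····██─██····
····██▲██····
····───██····
····█████····
·············
·············
·············
█████████████

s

·············
····██─██····
····██─██····
····─────····
····██─██····
····██─██····
····──▲██····
····█████····
····█████····
·············
·············
█████████████
█████████████

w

·············
·····██─██···
·····██─██···
·····─────···
····███─██···
····███─██···
····──▲─██···
····██████···
····██████···
·············
·············
█████████████
█████████████

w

·············
······██─██··
······██─██··
······─────··
····─███─██··
····▢███─██··
····──▲──██··
····███████··
····███████··
·············
·············
█████████████
█████████████

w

·············
·······██─██·
·······██─██·
·······─────·
····──███─██·
····─▢███─██·
····──▲───██·
····████████·
····████████·
·············
·············
█████████████
█████████████

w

·············
········██─██
········██─██
········─────
····───███─██
····──▢███─██
····──▲────██
····█████████
····█████████
·············
·············
█████████████
█████████████

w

·············
·········██─█
·········██─█
·········────
····────███─█
····───▢███─█
····──▲─────█
····█████████
····█████████
·············
·············
█████████████
█████████████

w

·············
··········██─
··········██─
··········───
····─────███─
····────▢███─
····──▲──────
····█████████
····█████████
·············
·············
█████████████
█████████████

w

·············
···········██
···········██
···········──
····──────███
····▢────▢███
····──▲──────
····█████████
····█████████
·············
·············
█████████████
█████████████

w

·············
············█
············█
············─
····█──────██
····█▢────▢██
····──▲──────
····█████████
····█████████
·············
·············
█████████████
█████████████

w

·············
·············
·············
·············
····─█──────█
····─█▢────▢█
····──▲──────
····─████████
····─████████
·············
·············
█████████████
█████████████

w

·············
·············
·············
·············
····──█──────
····──█▢────▢
····──▲──────
····──███████
····──███████
·············
·············
█████████████
█████████████

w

·············
·············
·············
·············
····▢──█─────
····───█▢────
····──▲──────
····───██████
····───██████
·············
·············
█████████████
█████████████

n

·············
·············
·············
·············
····─███─····
····▢──█─────
····──▲█▢────
····─────────
····───██████
····───██████
·············
·············
█████████████

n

·············
·············
·············
·············
····─███─····
····─███─····
····▢─▲█─────
····───█▢────
····─────────
····───██████
····───██████
·············
·············

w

·············
·············
·············
·············
····█─███─···
····█─███─···
····─▢▲─█────
····────█▢───
····─────────
·····───█████
·····───█████
·············
·············

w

·············
·············
·············
·············
····██─███─··
····██─███─··
····──▲──█───
····─────█▢──
····─────────
······───████
······───████
·············
·············

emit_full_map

·············██─██
██─███─······██─██
██─███─······─────
──▲──█──────███─██
─────█▢────▢███─██
────────────────██
··───█████████████
··───█████████████
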